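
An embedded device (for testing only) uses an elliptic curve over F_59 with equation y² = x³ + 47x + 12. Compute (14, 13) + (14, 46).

O

The two points share x = 14 and their y-coordinates satisfy 13 + 46 ≡ 0 (mod 59), so they are inverses. Their sum is the point at infinity.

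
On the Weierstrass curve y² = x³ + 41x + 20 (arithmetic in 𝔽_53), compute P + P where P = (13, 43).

tangent at (13, 43): λ = (3·13² + 41)/(2·43) ≡ 18/33. 33⁻¹ ≡ 45 (mod 53), so λ ≡ 18·45 ≡ 15.
  x = λ² - 13 - 13 = 225 - 26 ≡ 40; y = λ·(13 - 40) - 43 ≡ 29. → (40, 29)

(40, 29)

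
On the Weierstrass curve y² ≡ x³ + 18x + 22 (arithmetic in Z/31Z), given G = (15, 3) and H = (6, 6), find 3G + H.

First 3G:
Repeated addition: build up to 3G.
2G: tangent at (15, 3): λ = (3·15² + 18)/(2·3) ≡ 11/6. 6⁻¹ ≡ 26 (mod 31) since 6·26 = 156 ≡ 1, so λ ≡ 11·26 ≡ 7.
  x = λ² - 15 - 15 = 49 - 30 ≡ 19; y = λ·(15 - 19) - 3 ≡ 0. → (19, 0)
3G: (19, 0) + (15, 3). λ = (3 - 0)/(15 - 19) ≡ 3/27 mod 31. 27⁻¹ ≡ 23 (mod 31), so λ ≡ 7.
  x = λ² - 19 - 15 = 49 - 34 ≡ 15; y = λ·(19 - 15) - 0 ≡ 28. → (15, 28)
3G = (15, 28).
Finally 3G + H:
(15, 28) + (6, 6). λ = (6 - 28)/(6 - 15) ≡ 9/22 mod 31. 22⁻¹ ≡ 24 (mod 31), so λ ≡ 30.
  x = λ² - 15 - 6 = 900 - 21 ≡ 11; y = λ·(15 - 11) - 28 ≡ 30. → (11, 30)

(11, 30)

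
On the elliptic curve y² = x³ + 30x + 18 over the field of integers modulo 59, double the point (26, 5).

tangent at (26, 5): λ = (3·26² + 30)/(2·5) ≡ 52/10. 10⁻¹ ≡ 6 (mod 59), so λ ≡ 52·6 ≡ 17.
  x = λ² - 26 - 26 = 289 - 52 ≡ 1; y = λ·(26 - 1) - 5 ≡ 7. → (1, 7)

(1, 7)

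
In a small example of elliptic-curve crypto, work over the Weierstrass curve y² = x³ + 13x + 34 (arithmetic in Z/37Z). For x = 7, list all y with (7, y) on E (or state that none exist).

x³ + 13x + 34 = 468 ≡ 24 (mod 37).
24 is a non-residue mod 37; no y exists.

none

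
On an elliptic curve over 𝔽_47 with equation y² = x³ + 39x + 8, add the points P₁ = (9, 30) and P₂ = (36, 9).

(9, 30) + (36, 9). λ = (9 - 30)/(36 - 9) ≡ 26/27 mod 47. 27⁻¹ ≡ 7 (mod 47) since 27·7 = 189 ≡ 1, so λ ≡ 41.
  x = λ² - 9 - 36 = 1681 - 45 ≡ 38; y = λ·(9 - 38) - 30 ≡ 3. → (38, 3)

(38, 3)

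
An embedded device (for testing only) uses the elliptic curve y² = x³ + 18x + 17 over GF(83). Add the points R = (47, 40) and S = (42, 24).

(47, 40) + (42, 24). λ = (24 - 40)/(42 - 47) ≡ 67/78 mod 83. 78⁻¹ ≡ 33 (mod 83), so λ ≡ 53.
  x = λ² - 47 - 42 = 2809 - 89 ≡ 64; y = λ·(47 - 64) - 40 ≡ 55. → (64, 55)

(64, 55)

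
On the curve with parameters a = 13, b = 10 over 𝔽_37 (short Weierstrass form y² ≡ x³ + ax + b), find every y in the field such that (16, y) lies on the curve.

x³ + 13x + 10 = 4314 ≡ 22 (mod 37).
22 is a non-residue mod 37; no y exists.

none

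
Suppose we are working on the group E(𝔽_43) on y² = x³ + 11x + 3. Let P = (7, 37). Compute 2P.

tangent at (7, 37): λ = (3·7² + 11)/(2·37) ≡ 29/31. 31⁻¹ ≡ 25 (mod 43), so λ ≡ 29·25 ≡ 37.
  x = λ² - 7 - 7 = 1369 - 14 ≡ 22; y = λ·(7 - 22) - 37 ≡ 10. → (22, 10)

(22, 10)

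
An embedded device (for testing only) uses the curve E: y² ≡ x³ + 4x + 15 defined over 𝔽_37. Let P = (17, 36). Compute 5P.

(13, 28)

Double-and-add on 5 = (101)₂. Start with P = (17, 36) for the leading 1-bit.
double: tangent at (17, 36): λ = (3·17² + 4)/(2·36) ≡ 20/35. 35⁻¹ ≡ 18 (mod 37), so λ ≡ 20·18 ≡ 27.
  x = λ² - 17 - 17 = 729 - 34 ≡ 29; y = λ·(17 - 29) - 36 ≡ 10. → (29, 10)
double: tangent at (29, 10): λ = (3·29² + 4)/(2·10) ≡ 11/20. 20⁻¹ ≡ 13 (mod 37) since 20·13 = 260 ≡ 1, so λ ≡ 11·13 ≡ 32.
  x = λ² - 29 - 29 = 1024 - 58 ≡ 4; y = λ·(29 - 4) - 10 ≡ 13. → (4, 13)
add P: (4, 13) + (17, 36). λ = (36 - 13)/(17 - 4) ≡ 23/13 mod 37. 13⁻¹ ≡ 20 (mod 37) since 13·20 = 260 ≡ 1, so λ ≡ 16.
  x = λ² - 4 - 17 = 256 - 21 ≡ 13; y = λ·(4 - 13) - 13 ≡ 28. → (13, 28)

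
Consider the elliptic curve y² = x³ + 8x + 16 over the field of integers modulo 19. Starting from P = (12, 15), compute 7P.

(4, 13)

Double-and-add on 7 = (111)₂. Start with P = (12, 15) for the leading 1-bit.
double: tangent at (12, 15): λ = (3·12² + 8)/(2·15) ≡ 3/11. 11⁻¹ ≡ 7 (mod 19), so λ ≡ 3·7 ≡ 2.
  x = λ² - 12 - 12 = 4 - 24 ≡ 18; y = λ·(12 - 18) - 15 ≡ 11. → (18, 11)
add P: (18, 11) + (12, 15). λ = (15 - 11)/(12 - 18) ≡ 4/13 mod 19. 13⁻¹ ≡ 3 (mod 19) since 13·3 = 39 ≡ 1, so λ ≡ 12.
  x = λ² - 18 - 12 = 144 - 30 ≡ 0; y = λ·(18 - 0) - 11 ≡ 15. → (0, 15)
double: tangent at (0, 15): λ = (3·0² + 8)/(2·15) ≡ 8/11. 11⁻¹ ≡ 7 (mod 19), so λ ≡ 8·7 ≡ 18.
  x = λ² - 0 - 0 = 324 - 0 ≡ 1; y = λ·(0 - 1) - 15 ≡ 5. → (1, 5)
add P: (1, 5) + (12, 15). λ = (15 - 5)/(12 - 1) ≡ 10/11 mod 19. 11⁻¹ ≡ 7 (mod 19), so λ ≡ 13.
  x = λ² - 1 - 12 = 169 - 13 ≡ 4; y = λ·(1 - 4) - 5 ≡ 13. → (4, 13)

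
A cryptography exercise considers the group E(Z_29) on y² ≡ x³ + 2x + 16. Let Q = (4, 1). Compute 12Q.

(9, 26)

Repeated addition: build up to 12Q.
2Q: tangent at (4, 1): λ = (3·4² + 2)/(2·1) ≡ 21/2. 2⁻¹ ≡ 15 (mod 29), so λ ≡ 21·15 ≡ 25.
  x = λ² - 4 - 4 = 625 - 8 ≡ 8; y = λ·(4 - 8) - 1 ≡ 15. → (8, 15)
3Q: (8, 15) + (4, 1). λ = (1 - 15)/(4 - 8) ≡ 15/25 mod 29. 25⁻¹ ≡ 7 (mod 29) since 25·7 = 175 ≡ 1, so λ ≡ 18.
  x = λ² - 8 - 4 = 324 - 12 ≡ 22; y = λ·(8 - 22) - 15 ≡ 23. → (22, 23)
4Q: (22, 23) + (4, 1). λ = (1 - 23)/(4 - 22) ≡ 7/11 mod 29. 11⁻¹ ≡ 8 (mod 29), so λ ≡ 27.
  x = λ² - 22 - 4 = 729 - 26 ≡ 7; y = λ·(22 - 7) - 23 ≡ 5. → (7, 5)
5Q: (7, 5) + (4, 1). λ = (1 - 5)/(4 - 7) ≡ 25/26 mod 29. 26⁻¹ ≡ 19 (mod 29), so λ ≡ 11.
  x = λ² - 7 - 4 = 121 - 11 ≡ 23; y = λ·(7 - 23) - 5 ≡ 22. → (23, 22)
6Q: (23, 22) + (4, 1). λ = (1 - 22)/(4 - 23) ≡ 8/10 mod 29. 10⁻¹ ≡ 3 (mod 29), so λ ≡ 24.
  x = λ² - 23 - 4 = 576 - 27 ≡ 27; y = λ·(23 - 27) - 22 ≡ 27. → (27, 27)
7Q: (27, 27) + (4, 1). λ = (1 - 27)/(4 - 27) ≡ 3/6 mod 29. 6⁻¹ ≡ 5 (mod 29), so λ ≡ 15.
  x = λ² - 27 - 4 = 225 - 31 ≡ 20; y = λ·(27 - 20) - 27 ≡ 20. → (20, 20)
8Q: (20, 20) + (4, 1). λ = (1 - 20)/(4 - 20) ≡ 10/13 mod 29. 13⁻¹ ≡ 9 (mod 29), so λ ≡ 3.
  x = λ² - 20 - 4 = 9 - 24 ≡ 14; y = λ·(20 - 14) - 20 ≡ 27. → (14, 27)
9Q: (14, 27) + (4, 1). λ = (1 - 27)/(4 - 14) ≡ 3/19 mod 29. 19⁻¹ ≡ 26 (mod 29), so λ ≡ 20.
  x = λ² - 14 - 4 = 400 - 18 ≡ 5; y = λ·(14 - 5) - 27 ≡ 8. → (5, 8)
10Q: (5, 8) + (4, 1). λ = (1 - 8)/(4 - 5) ≡ 22/28 mod 29. 28⁻¹ ≡ 28 (mod 29), so λ ≡ 7.
  x = λ² - 5 - 4 = 49 - 9 ≡ 11; y = λ·(5 - 11) - 8 ≡ 8. → (11, 8)
11Q: (11, 8) + (4, 1). λ = (1 - 8)/(4 - 11) ≡ 22/22 mod 29. 22⁻¹ ≡ 4 (mod 29), so λ ≡ 1.
  x = λ² - 11 - 4 = 1 - 15 ≡ 15; y = λ·(11 - 15) - 8 ≡ 17. → (15, 17)
12Q: (15, 17) + (4, 1). λ = (1 - 17)/(4 - 15) ≡ 13/18 mod 29. 18⁻¹ ≡ 21 (mod 29), so λ ≡ 12.
  x = λ² - 15 - 4 = 144 - 19 ≡ 9; y = λ·(15 - 9) - 17 ≡ 26. → (9, 26)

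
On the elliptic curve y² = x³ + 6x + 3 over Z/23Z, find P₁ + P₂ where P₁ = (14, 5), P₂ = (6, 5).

(3, 18)

(14, 5) + (6, 5). λ = (5 - 5)/(6 - 14) ≡ 0/15 mod 23. 15⁻¹ ≡ 20 (mod 23), so λ ≡ 0.
  x = λ² - 14 - 6 = 0 - 20 ≡ 3; y = λ·(14 - 3) - 5 ≡ 18. → (3, 18)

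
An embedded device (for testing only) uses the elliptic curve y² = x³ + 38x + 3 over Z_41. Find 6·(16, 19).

Write P = (16, 19).
Double-and-add on 6 = (110)₂. Start with P = (16, 19) for the leading 1-bit.
double: tangent at (16, 19): λ = (3·16² + 38)/(2·19) ≡ 27/38. 38⁻¹ ≡ 27 (mod 41) since 38·27 = 1026 ≡ 1, so λ ≡ 27·27 ≡ 32.
  x = λ² - 16 - 16 = 1024 - 32 ≡ 8; y = λ·(16 - 8) - 19 ≡ 32. → (8, 32)
add P: (8, 32) + (16, 19). λ = (19 - 32)/(16 - 8) ≡ 28/8 mod 41. 8⁻¹ ≡ 36 (mod 41), so λ ≡ 24.
  x = λ² - 8 - 16 = 576 - 24 ≡ 19; y = λ·(8 - 19) - 32 ≡ 32. → (19, 32)
double: tangent at (19, 32): λ = (3·19² + 38)/(2·32) ≡ 14/23. 23⁻¹ ≡ 25 (mod 41) since 23·25 = 575 ≡ 1, so λ ≡ 14·25 ≡ 22.
  x = λ² - 19 - 19 = 484 - 38 ≡ 36; y = λ·(19 - 36) - 32 ≡ 4. → (36, 4)

(36, 4)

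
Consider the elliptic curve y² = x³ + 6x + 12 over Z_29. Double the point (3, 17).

(19, 5)

tangent at (3, 17): λ = (3·3² + 6)/(2·17) ≡ 4/5. 5⁻¹ ≡ 6 (mod 29) since 5·6 = 30 ≡ 1, so λ ≡ 4·6 ≡ 24.
  x = λ² - 3 - 3 = 576 - 6 ≡ 19; y = λ·(3 - 19) - 17 ≡ 5. → (19, 5)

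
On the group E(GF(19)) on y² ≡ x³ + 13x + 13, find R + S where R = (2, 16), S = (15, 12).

(13, 2)

(2, 16) + (15, 12). λ = (12 - 16)/(15 - 2) ≡ 15/13 mod 19. 13⁻¹ ≡ 3 (mod 19) since 13·3 = 39 ≡ 1, so λ ≡ 7.
  x = λ² - 2 - 15 = 49 - 17 ≡ 13; y = λ·(2 - 13) - 16 ≡ 2. → (13, 2)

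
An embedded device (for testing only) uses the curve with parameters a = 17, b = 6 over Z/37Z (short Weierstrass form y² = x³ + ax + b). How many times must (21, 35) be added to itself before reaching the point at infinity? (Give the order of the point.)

2P: tangent at (21, 35): λ = (3·21² + 17)/(2·35) ≡ 8/33. 33⁻¹ ≡ 9 (mod 37) since 33·9 = 297 ≡ 1, so λ ≡ 8·9 ≡ 35.
  x = λ² - 21 - 21 = 1225 - 42 ≡ 36; y = λ·(21 - 36) - 35 ≡ 32. → (36, 32)
3P: (36, 32) + (21, 35). λ = (35 - 32)/(21 - 36) ≡ 3/22 mod 37. 22⁻¹ ≡ 32 (mod 37), so λ ≡ 22.
  x = λ² - 36 - 21 = 484 - 57 ≡ 20; y = λ·(36 - 20) - 32 ≡ 24. → (20, 24)
4P: (20, 24) + (21, 35). λ = (35 - 24)/(21 - 20) ≡ 11/1 mod 37. 1⁻¹ ≡ 1 (mod 37), so λ ≡ 11.
  x = λ² - 20 - 21 = 121 - 41 ≡ 6; y = λ·(20 - 6) - 24 ≡ 19. → (6, 19)
5P: (6, 19) + (21, 35). λ = (35 - 19)/(21 - 6) ≡ 16/15 mod 37. 15⁻¹ ≡ 5 (mod 37) since 15·5 = 75 ≡ 1, so λ ≡ 6.
  x = λ² - 6 - 21 = 36 - 27 ≡ 9; y = λ·(6 - 9) - 19 ≡ 0. → (9, 0)
6P: (9, 0) + (21, 35). λ = (35 - 0)/(21 - 9) ≡ 35/12 mod 37. 12⁻¹ ≡ 34 (mod 37) since 12·34 = 408 ≡ 1, so λ ≡ 6.
  x = λ² - 9 - 21 = 36 - 30 ≡ 6; y = λ·(9 - 6) - 0 ≡ 18. → (6, 18)
7P: (6, 18) + (21, 35). λ = (35 - 18)/(21 - 6) ≡ 17/15 mod 37. 15⁻¹ ≡ 5 (mod 37), so λ ≡ 11.
  x = λ² - 6 - 21 = 121 - 27 ≡ 20; y = λ·(6 - 20) - 18 ≡ 13. → (20, 13)
8P: (20, 13) + (21, 35). λ = (35 - 13)/(21 - 20) ≡ 22/1 mod 37. 1⁻¹ ≡ 1 (mod 37) since 1·1 = 1 ≡ 1, so λ ≡ 22.
  x = λ² - 20 - 21 = 484 - 41 ≡ 36; y = λ·(20 - 36) - 13 ≡ 5. → (36, 5)
9P: (36, 5) + (21, 35). λ = (35 - 5)/(21 - 36) ≡ 30/22 mod 37. 22⁻¹ ≡ 32 (mod 37), so λ ≡ 35.
  x = λ² - 36 - 21 = 1225 - 57 ≡ 21; y = λ·(36 - 21) - 5 ≡ 2. → (21, 2)
10P: (21, 2) + (21, 35): same x and y₁ ≡ -y₂, so the sum is the point at infinity.
10P = the point at infinity, so the order is 10.

10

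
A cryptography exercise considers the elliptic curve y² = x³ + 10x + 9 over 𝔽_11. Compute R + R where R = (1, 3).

tangent at (1, 3): λ = (3·1² + 10)/(2·3) ≡ 2/6. 6⁻¹ ≡ 2 (mod 11), so λ ≡ 2·2 ≡ 4.
  x = λ² - 1 - 1 = 16 - 2 ≡ 3; y = λ·(1 - 3) - 3 ≡ 0. → (3, 0)

(3, 0)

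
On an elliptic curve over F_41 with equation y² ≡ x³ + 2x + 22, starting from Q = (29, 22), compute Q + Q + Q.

(26, 15)

Repeated addition: build up to 3Q.
2Q: tangent at (29, 22): λ = (3·29² + 2)/(2·22) ≡ 24/3. 3⁻¹ ≡ 14 (mod 41) since 3·14 = 42 ≡ 1, so λ ≡ 24·14 ≡ 8.
  x = λ² - 29 - 29 = 64 - 58 ≡ 6; y = λ·(29 - 6) - 22 ≡ 39. → (6, 39)
3Q: (6, 39) + (29, 22). λ = (22 - 39)/(29 - 6) ≡ 24/23 mod 41. 23⁻¹ ≡ 25 (mod 41), so λ ≡ 26.
  x = λ² - 6 - 29 = 676 - 35 ≡ 26; y = λ·(6 - 26) - 39 ≡ 15. → (26, 15)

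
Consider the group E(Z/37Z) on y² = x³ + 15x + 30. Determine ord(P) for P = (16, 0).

2

2P: (16, 0) + (16, 0): same x and y₁ ≡ -y₂, so the sum is 𝒪.
2P = 𝒪, so the order is 2.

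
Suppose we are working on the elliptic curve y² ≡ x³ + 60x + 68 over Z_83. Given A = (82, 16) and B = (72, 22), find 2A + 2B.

First 2A:
Repeated addition: build up to 2A.
2A: tangent at (82, 16): λ = (3·82² + 60)/(2·16) ≡ 63/32. 32⁻¹ ≡ 13 (mod 83), so λ ≡ 63·13 ≡ 72.
  x = λ² - 82 - 82 = 5184 - 164 ≡ 40; y = λ·(82 - 40) - 16 ≡ 20. → (40, 20)
2A = (40, 20).
Next 2B:
Repeated addition: build up to 2B.
2B: tangent at (72, 22): λ = (3·72² + 60)/(2·22) ≡ 8/44. 44⁻¹ ≡ 17 (mod 83), so λ ≡ 8·17 ≡ 53.
  x = λ² - 72 - 72 = 2809 - 144 ≡ 9; y = λ·(72 - 9) - 22 ≡ 80. → (9, 80)
2B = (9, 80).
Finally 2A + 2B:
(40, 20) + (9, 80). λ = (80 - 20)/(9 - 40) ≡ 60/52 mod 83. 52⁻¹ ≡ 8 (mod 83) since 52·8 = 416 ≡ 1, so λ ≡ 65.
  x = λ² - 40 - 9 = 4225 - 49 ≡ 26; y = λ·(40 - 26) - 20 ≡ 60. → (26, 60)

(26, 60)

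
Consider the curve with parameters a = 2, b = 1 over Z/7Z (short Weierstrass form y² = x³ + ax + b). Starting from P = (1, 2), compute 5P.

O

Repeated addition: build up to 5P.
2P: tangent at (1, 2): λ = (3·1² + 2)/(2·2) ≡ 5/4. 4⁻¹ ≡ 2 (mod 7) since 4·2 = 8 ≡ 1, so λ ≡ 5·2 ≡ 3.
  x = λ² - 1 - 1 = 9 - 2 ≡ 0; y = λ·(1 - 0) - 2 ≡ 1. → (0, 1)
3P: (0, 1) + (1, 2). λ = (2 - 1)/(1 - 0) ≡ 1/1 mod 7. 1⁻¹ ≡ 1 (mod 7), so λ ≡ 1.
  x = λ² - 0 - 1 = 1 - 1 ≡ 0; y = λ·(0 - 0) - 1 ≡ 6. → (0, 6)
4P: (0, 6) + (1, 2). λ = (2 - 6)/(1 - 0) ≡ 3/1 mod 7. 1⁻¹ ≡ 1 (mod 7) since 1·1 = 1 ≡ 1, so λ ≡ 3.
  x = λ² - 0 - 1 = 9 - 1 ≡ 1; y = λ·(0 - 1) - 6 ≡ 5. → (1, 5)
5P: (1, 5) + (1, 2): same x and y₁ ≡ -y₂, so the sum is 𝒪.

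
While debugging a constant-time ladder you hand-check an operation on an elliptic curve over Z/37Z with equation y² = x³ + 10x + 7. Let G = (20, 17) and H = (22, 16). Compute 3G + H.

(19, 10)

First 3G:
Repeated addition: build up to 3G.
2G: tangent at (20, 17): λ = (3·20² + 10)/(2·17) ≡ 26/34. 34⁻¹ ≡ 12 (mod 37), so λ ≡ 26·12 ≡ 16.
  x = λ² - 20 - 20 = 256 - 40 ≡ 31; y = λ·(20 - 31) - 17 ≡ 29. → (31, 29)
3G: (31, 29) + (20, 17). λ = (17 - 29)/(20 - 31) ≡ 25/26 mod 37. 26⁻¹ ≡ 10 (mod 37), so λ ≡ 28.
  x = λ² - 31 - 20 = 784 - 51 ≡ 30; y = λ·(31 - 30) - 29 ≡ 36. → (30, 36)
3G = (30, 36).
Finally 3G + H:
(30, 36) + (22, 16). λ = (16 - 36)/(22 - 30) ≡ 17/29 mod 37. 29⁻¹ ≡ 23 (mod 37), so λ ≡ 21.
  x = λ² - 30 - 22 = 441 - 52 ≡ 19; y = λ·(30 - 19) - 36 ≡ 10. → (19, 10)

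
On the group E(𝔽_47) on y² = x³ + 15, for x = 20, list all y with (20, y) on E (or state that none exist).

x³ + 0x + 15 = 8015 ≡ 25 (mod 47).
Square roots of 25 mod 47: 5 and 42 (since 5² = 25 ≡ 25).

5, 42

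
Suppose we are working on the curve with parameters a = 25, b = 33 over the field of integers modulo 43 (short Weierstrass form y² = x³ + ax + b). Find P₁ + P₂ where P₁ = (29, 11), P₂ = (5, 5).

(29, 11) + (5, 5). λ = (5 - 11)/(5 - 29) ≡ 37/19 mod 43. 19⁻¹ ≡ 34 (mod 43) since 19·34 = 646 ≡ 1, so λ ≡ 11.
  x = λ² - 29 - 5 = 121 - 34 ≡ 1; y = λ·(29 - 1) - 11 ≡ 39. → (1, 39)

(1, 39)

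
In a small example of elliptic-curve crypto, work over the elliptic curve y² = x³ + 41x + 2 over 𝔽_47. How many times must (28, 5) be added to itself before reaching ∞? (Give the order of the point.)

7

2P: tangent at (28, 5): λ = (3·28² + 41)/(2·5) ≡ 43/10. 10⁻¹ ≡ 33 (mod 47) since 10·33 = 330 ≡ 1, so λ ≡ 43·33 ≡ 9.
  x = λ² - 28 - 28 = 81 - 56 ≡ 25; y = λ·(28 - 25) - 5 ≡ 22. → (25, 22)
3P: (25, 22) + (28, 5). λ = (5 - 22)/(28 - 25) ≡ 30/3 mod 47. 3⁻¹ ≡ 16 (mod 47) since 3·16 = 48 ≡ 1, so λ ≡ 10.
  x = λ² - 25 - 28 = 100 - 53 ≡ 0; y = λ·(25 - 0) - 22 ≡ 40. → (0, 40)
4P: (0, 40) + (28, 5). λ = (5 - 40)/(28 - 0) ≡ 12/28 mod 47. 28⁻¹ ≡ 42 (mod 47), so λ ≡ 34.
  x = λ² - 0 - 28 = 1156 - 28 ≡ 0; y = λ·(0 - 0) - 40 ≡ 7. → (0, 7)
5P: (0, 7) + (28, 5). λ = (5 - 7)/(28 - 0) ≡ 45/28 mod 47. 28⁻¹ ≡ 42 (mod 47) since 28·42 = 1176 ≡ 1, so λ ≡ 10.
  x = λ² - 0 - 28 = 100 - 28 ≡ 25; y = λ·(0 - 25) - 7 ≡ 25. → (25, 25)
6P: (25, 25) + (28, 5). λ = (5 - 25)/(28 - 25) ≡ 27/3 mod 47. 3⁻¹ ≡ 16 (mod 47) since 3·16 = 48 ≡ 1, so λ ≡ 9.
  x = λ² - 25 - 28 = 81 - 53 ≡ 28; y = λ·(25 - 28) - 25 ≡ 42. → (28, 42)
7P: (28, 42) + (28, 5): same x and y₁ ≡ -y₂, so the sum is ∞.
7P = ∞, so the order is 7.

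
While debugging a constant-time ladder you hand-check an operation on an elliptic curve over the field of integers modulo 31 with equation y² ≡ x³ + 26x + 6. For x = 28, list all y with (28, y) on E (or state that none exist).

x³ + 26x + 6 = 22686 ≡ 25 (mod 31).
Square roots of 25 mod 31: 5 and 26 (since 5² = 25 ≡ 25).

5, 26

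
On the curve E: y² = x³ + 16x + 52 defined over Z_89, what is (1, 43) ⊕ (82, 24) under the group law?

(77, 88)

(1, 43) + (82, 24). λ = (24 - 43)/(82 - 1) ≡ 70/81 mod 89. 81⁻¹ ≡ 11 (mod 89) since 81·11 = 891 ≡ 1, so λ ≡ 58.
  x = λ² - 1 - 82 = 3364 - 83 ≡ 77; y = λ·(1 - 77) - 43 ≡ 88. → (77, 88)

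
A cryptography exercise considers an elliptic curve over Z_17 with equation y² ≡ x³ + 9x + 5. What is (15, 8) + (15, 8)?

(3, 12)

tangent at (15, 8): λ = (3·15² + 9)/(2·8) ≡ 4/16. 16⁻¹ ≡ 16 (mod 17) since 16·16 = 256 ≡ 1, so λ ≡ 4·16 ≡ 13.
  x = λ² - 15 - 15 = 169 - 30 ≡ 3; y = λ·(15 - 3) - 8 ≡ 12. → (3, 12)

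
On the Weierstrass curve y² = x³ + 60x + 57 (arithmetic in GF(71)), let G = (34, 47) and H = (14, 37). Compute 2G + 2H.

First 2G:
Repeated addition: build up to 2G.
2G: tangent at (34, 47): λ = (3·34² + 60)/(2·47) ≡ 49/23. 23⁻¹ ≡ 34 (mod 71) since 23·34 = 782 ≡ 1, so λ ≡ 49·34 ≡ 33.
  x = λ² - 34 - 34 = 1089 - 68 ≡ 27; y = λ·(34 - 27) - 47 ≡ 42. → (27, 42)
2G = (27, 42).
Next 2H:
Repeated addition: build up to 2H.
2H: tangent at (14, 37): λ = (3·14² + 60)/(2·37) ≡ 9/3. 3⁻¹ ≡ 24 (mod 71) since 3·24 = 72 ≡ 1, so λ ≡ 9·24 ≡ 3.
  x = λ² - 14 - 14 = 9 - 28 ≡ 52; y = λ·(14 - 52) - 37 ≡ 62. → (52, 62)
2H = (52, 62).
Finally 2G + 2H:
(27, 42) + (52, 62). λ = (62 - 42)/(52 - 27) ≡ 20/25 mod 71. 25⁻¹ ≡ 54 (mod 71), so λ ≡ 15.
  x = λ² - 27 - 52 = 225 - 79 ≡ 4; y = λ·(27 - 4) - 42 ≡ 19. → (4, 19)

(4, 19)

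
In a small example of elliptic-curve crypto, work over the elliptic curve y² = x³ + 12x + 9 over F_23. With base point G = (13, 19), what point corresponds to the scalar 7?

(12, 8)

Repeated addition: build up to 7G.
2G: tangent at (13, 19): λ = (3·13² + 12)/(2·19) ≡ 13/15. 15⁻¹ ≡ 20 (mod 23) since 15·20 = 300 ≡ 1, so λ ≡ 13·20 ≡ 7.
  x = λ² - 13 - 13 = 49 - 26 ≡ 0; y = λ·(13 - 0) - 19 ≡ 3. → (0, 3)
3G: (0, 3) + (13, 19). λ = (19 - 3)/(13 - 0) ≡ 16/13 mod 23. 13⁻¹ ≡ 16 (mod 23) since 13·16 = 208 ≡ 1, so λ ≡ 3.
  x = λ² - 0 - 13 = 9 - 13 ≡ 19; y = λ·(0 - 19) - 3 ≡ 9. → (19, 9)
4G: (19, 9) + (13, 19). λ = (19 - 9)/(13 - 19) ≡ 10/17 mod 23. 17⁻¹ ≡ 19 (mod 23), so λ ≡ 6.
  x = λ² - 19 - 13 = 36 - 32 ≡ 4; y = λ·(19 - 4) - 9 ≡ 12. → (4, 12)
5G: (4, 12) + (13, 19). λ = (19 - 12)/(13 - 4) ≡ 7/9 mod 23. 9⁻¹ ≡ 18 (mod 23) since 9·18 = 162 ≡ 1, so λ ≡ 11.
  x = λ² - 4 - 13 = 121 - 17 ≡ 12; y = λ·(4 - 12) - 12 ≡ 15. → (12, 15)
6G: (12, 15) + (13, 19). λ = (19 - 15)/(13 - 12) ≡ 4/1 mod 23. 1⁻¹ ≡ 1 (mod 23), so λ ≡ 4.
  x = λ² - 12 - 13 = 16 - 25 ≡ 14; y = λ·(12 - 14) - 15 ≡ 0. → (14, 0)
7G: (14, 0) + (13, 19). λ = (19 - 0)/(13 - 14) ≡ 19/22 mod 23. 22⁻¹ ≡ 22 (mod 23) since 22·22 = 484 ≡ 1, so λ ≡ 4.
  x = λ² - 14 - 13 = 16 - 27 ≡ 12; y = λ·(14 - 12) - 0 ≡ 8. → (12, 8)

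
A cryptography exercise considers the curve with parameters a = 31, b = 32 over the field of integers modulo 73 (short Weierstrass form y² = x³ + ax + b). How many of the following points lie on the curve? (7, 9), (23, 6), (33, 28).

(7, 9): 9² ≡ 8, rhs ≡ 8 → on.
(23, 6): 6² ≡ 36, rhs ≡ 64 → off.
(33, 28): 28² ≡ 54, rhs ≡ 54 → on.

2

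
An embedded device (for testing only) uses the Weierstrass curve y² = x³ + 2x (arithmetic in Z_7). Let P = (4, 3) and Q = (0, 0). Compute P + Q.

(4, 3) + (0, 0). λ = (0 - 3)/(0 - 4) ≡ 4/3 mod 7. 3⁻¹ ≡ 5 (mod 7) since 3·5 = 15 ≡ 1, so λ ≡ 6.
  x = λ² - 4 - 0 = 36 - 4 ≡ 4; y = λ·(4 - 4) - 3 ≡ 4. → (4, 4)

(4, 4)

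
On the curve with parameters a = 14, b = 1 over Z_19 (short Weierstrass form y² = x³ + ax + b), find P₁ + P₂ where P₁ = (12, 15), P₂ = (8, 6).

(10, 18)

(12, 15) + (8, 6). λ = (6 - 15)/(8 - 12) ≡ 10/15 mod 19. 15⁻¹ ≡ 14 (mod 19), so λ ≡ 7.
  x = λ² - 12 - 8 = 49 - 20 ≡ 10; y = λ·(12 - 10) - 15 ≡ 18. → (10, 18)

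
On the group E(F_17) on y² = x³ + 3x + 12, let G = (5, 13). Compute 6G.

(13, 2)

Double-and-add on 6 = (110)₂. Start with G = (5, 13) for the leading 1-bit.
double: tangent at (5, 13): λ = (3·5² + 3)/(2·13) ≡ 10/9. 9⁻¹ ≡ 2 (mod 17), so λ ≡ 10·2 ≡ 3.
  x = λ² - 5 - 5 = 9 - 10 ≡ 16; y = λ·(5 - 16) - 13 ≡ 5. → (16, 5)
add G: (16, 5) + (5, 13). λ = (13 - 5)/(5 - 16) ≡ 8/6 mod 17. 6⁻¹ ≡ 3 (mod 17) since 6·3 = 18 ≡ 1, so λ ≡ 7.
  x = λ² - 16 - 5 = 49 - 21 ≡ 11; y = λ·(16 - 11) - 5 ≡ 13. → (11, 13)
double: tangent at (11, 13): λ = (3·11² + 3)/(2·13) ≡ 9/9. 9⁻¹ ≡ 2 (mod 17), so λ ≡ 9·2 ≡ 1.
  x = λ² - 11 - 11 = 1 - 22 ≡ 13; y = λ·(11 - 13) - 13 ≡ 2. → (13, 2)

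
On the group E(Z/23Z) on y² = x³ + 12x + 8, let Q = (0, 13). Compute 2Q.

(16, 15)

tangent at (0, 13): λ = (3·0² + 12)/(2·13) ≡ 12/3. 3⁻¹ ≡ 8 (mod 23) since 3·8 = 24 ≡ 1, so λ ≡ 12·8 ≡ 4.
  x = λ² - 0 - 0 = 16 - 0 ≡ 16; y = λ·(0 - 16) - 13 ≡ 15. → (16, 15)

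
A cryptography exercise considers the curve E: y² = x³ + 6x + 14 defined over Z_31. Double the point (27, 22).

tangent at (27, 22): λ = (3·27² + 6)/(2·22) ≡ 23/13. 13⁻¹ ≡ 12 (mod 31) since 13·12 = 156 ≡ 1, so λ ≡ 23·12 ≡ 28.
  x = λ² - 27 - 27 = 784 - 54 ≡ 17; y = λ·(27 - 17) - 22 ≡ 10. → (17, 10)

(17, 10)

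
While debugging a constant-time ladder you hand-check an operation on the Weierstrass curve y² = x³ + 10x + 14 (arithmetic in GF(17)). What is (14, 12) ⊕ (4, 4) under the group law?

(14, 12) + (4, 4). λ = (4 - 12)/(4 - 14) ≡ 9/7 mod 17. 7⁻¹ ≡ 5 (mod 17) since 7·5 = 35 ≡ 1, so λ ≡ 11.
  x = λ² - 14 - 4 = 121 - 18 ≡ 1; y = λ·(14 - 1) - 12 ≡ 12. → (1, 12)

(1, 12)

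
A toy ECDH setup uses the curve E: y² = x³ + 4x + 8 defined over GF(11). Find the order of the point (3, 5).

10

2P: tangent at (3, 5): λ = (3·3² + 4)/(2·5) ≡ 9/10. 10⁻¹ ≡ 10 (mod 11), so λ ≡ 9·10 ≡ 2.
  x = λ² - 3 - 3 = 4 - 6 ≡ 9; y = λ·(3 - 9) - 5 ≡ 5. → (9, 5)
3P: (9, 5) + (3, 5). λ = (5 - 5)/(3 - 9) ≡ 0/5 mod 11. 5⁻¹ ≡ 9 (mod 11) since 5·9 = 45 ≡ 1, so λ ≡ 0.
  x = λ² - 9 - 3 = 0 - 12 ≡ 10; y = λ·(9 - 10) - 5 ≡ 6. → (10, 6)
4P: (10, 6) + (3, 5). λ = (5 - 6)/(3 - 10) ≡ 10/4 mod 11. 4⁻¹ ≡ 3 (mod 11), so λ ≡ 8.
  x = λ² - 10 - 3 = 64 - 13 ≡ 7; y = λ·(10 - 7) - 6 ≡ 7. → (7, 7)
5P: (7, 7) + (3, 5). λ = (5 - 7)/(3 - 7) ≡ 9/7 mod 11. 7⁻¹ ≡ 8 (mod 11) since 7·8 = 56 ≡ 1, so λ ≡ 6.
  x = λ² - 7 - 3 = 36 - 10 ≡ 4; y = λ·(7 - 4) - 7 ≡ 0. → (4, 0)
6P: (4, 0) + (3, 5). λ = (5 - 0)/(3 - 4) ≡ 5/10 mod 11. 10⁻¹ ≡ 10 (mod 11), so λ ≡ 6.
  x = λ² - 4 - 3 = 36 - 7 ≡ 7; y = λ·(4 - 7) - 0 ≡ 4. → (7, 4)
7P: (7, 4) + (3, 5). λ = (5 - 4)/(3 - 7) ≡ 1/7 mod 11. 7⁻¹ ≡ 8 (mod 11), so λ ≡ 8.
  x = λ² - 7 - 3 = 64 - 10 ≡ 10; y = λ·(7 - 10) - 4 ≡ 5. → (10, 5)
8P: (10, 5) + (3, 5). λ = (5 - 5)/(3 - 10) ≡ 0/4 mod 11. 4⁻¹ ≡ 3 (mod 11), so λ ≡ 0.
  x = λ² - 10 - 3 = 0 - 13 ≡ 9; y = λ·(10 - 9) - 5 ≡ 6. → (9, 6)
9P: (9, 6) + (3, 5). λ = (5 - 6)/(3 - 9) ≡ 10/5 mod 11. 5⁻¹ ≡ 9 (mod 11), so λ ≡ 2.
  x = λ² - 9 - 3 = 4 - 12 ≡ 3; y = λ·(9 - 3) - 6 ≡ 6. → (3, 6)
10P: (3, 6) + (3, 5): same x and y₁ ≡ -y₂, so the sum is 𝒪.
10P = 𝒪, so the order is 10.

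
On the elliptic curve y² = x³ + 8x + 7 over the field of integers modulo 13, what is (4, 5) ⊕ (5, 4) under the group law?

(5, 9)

(4, 5) + (5, 4). λ = (4 - 5)/(5 - 4) ≡ 12/1 mod 13. 1⁻¹ ≡ 1 (mod 13) since 1·1 = 1 ≡ 1, so λ ≡ 12.
  x = λ² - 4 - 5 = 144 - 9 ≡ 5; y = λ·(4 - 5) - 5 ≡ 9. → (5, 9)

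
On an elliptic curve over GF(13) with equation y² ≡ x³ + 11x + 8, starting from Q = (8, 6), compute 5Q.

(2, 8)

Double-and-add on 5 = (101)₂. Start with Q = (8, 6) for the leading 1-bit.
double: tangent at (8, 6): λ = (3·8² + 11)/(2·6) ≡ 8/12. 12⁻¹ ≡ 12 (mod 13), so λ ≡ 8·12 ≡ 5.
  x = λ² - 8 - 8 = 25 - 16 ≡ 9; y = λ·(8 - 9) - 6 ≡ 2. → (9, 2)
double: tangent at (9, 2): λ = (3·9² + 11)/(2·2) ≡ 7/4. 4⁻¹ ≡ 10 (mod 13), so λ ≡ 7·10 ≡ 5.
  x = λ² - 9 - 9 = 25 - 18 ≡ 7; y = λ·(9 - 7) - 2 ≡ 8. → (7, 8)
add Q: (7, 8) + (8, 6). λ = (6 - 8)/(8 - 7) ≡ 11/1 mod 13. 1⁻¹ ≡ 1 (mod 13) since 1·1 = 1 ≡ 1, so λ ≡ 11.
  x = λ² - 7 - 8 = 121 - 15 ≡ 2; y = λ·(7 - 2) - 8 ≡ 8. → (2, 8)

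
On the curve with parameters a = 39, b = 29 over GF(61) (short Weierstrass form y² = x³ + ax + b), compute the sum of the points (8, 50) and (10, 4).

(8, 50) + (10, 4). λ = (4 - 50)/(10 - 8) ≡ 15/2 mod 61. 2⁻¹ ≡ 31 (mod 61) since 2·31 = 62 ≡ 1, so λ ≡ 38.
  x = λ² - 8 - 10 = 1444 - 18 ≡ 23; y = λ·(8 - 23) - 50 ≡ 51. → (23, 51)

(23, 51)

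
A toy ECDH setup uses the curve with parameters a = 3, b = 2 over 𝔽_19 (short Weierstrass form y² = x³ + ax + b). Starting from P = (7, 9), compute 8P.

Repeated addition: build up to 8P.
2P: tangent at (7, 9): λ = (3·7² + 3)/(2·9) ≡ 17/18. 18⁻¹ ≡ 18 (mod 19), so λ ≡ 17·18 ≡ 2.
  x = λ² - 7 - 7 = 4 - 14 ≡ 9; y = λ·(7 - 9) - 9 ≡ 6. → (9, 6)
3P: (9, 6) + (7, 9). λ = (9 - 6)/(7 - 9) ≡ 3/17 mod 19. 17⁻¹ ≡ 9 (mod 19), so λ ≡ 8.
  x = λ² - 9 - 7 = 64 - 16 ≡ 10; y = λ·(9 - 10) - 6 ≡ 5. → (10, 5)
4P: (10, 5) + (7, 9). λ = (9 - 5)/(7 - 10) ≡ 4/16 mod 19. 16⁻¹ ≡ 6 (mod 19) since 16·6 = 96 ≡ 1, so λ ≡ 5.
  x = λ² - 10 - 7 = 25 - 17 ≡ 8; y = λ·(10 - 8) - 5 ≡ 5. → (8, 5)
5P: (8, 5) + (7, 9). λ = (9 - 5)/(7 - 8) ≡ 4/18 mod 19. 18⁻¹ ≡ 18 (mod 19), so λ ≡ 15.
  x = λ² - 8 - 7 = 225 - 15 ≡ 1; y = λ·(8 - 1) - 5 ≡ 5. → (1, 5)
6P: (1, 5) + (7, 9). λ = (9 - 5)/(7 - 1) ≡ 4/6 mod 19. 6⁻¹ ≡ 16 (mod 19) since 6·16 = 96 ≡ 1, so λ ≡ 7.
  x = λ² - 1 - 7 = 49 - 8 ≡ 3; y = λ·(1 - 3) - 5 ≡ 0. → (3, 0)
7P: (3, 0) + (7, 9). λ = (9 - 0)/(7 - 3) ≡ 9/4 mod 19. 4⁻¹ ≡ 5 (mod 19), so λ ≡ 7.
  x = λ² - 3 - 7 = 49 - 10 ≡ 1; y = λ·(3 - 1) - 0 ≡ 14. → (1, 14)
8P: (1, 14) + (7, 9). λ = (9 - 14)/(7 - 1) ≡ 14/6 mod 19. 6⁻¹ ≡ 16 (mod 19), so λ ≡ 15.
  x = λ² - 1 - 7 = 225 - 8 ≡ 8; y = λ·(1 - 8) - 14 ≡ 14. → (8, 14)

(8, 14)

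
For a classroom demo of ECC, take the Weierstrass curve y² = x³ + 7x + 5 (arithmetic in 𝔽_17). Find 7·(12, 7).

(1, 9)

Write P = (12, 7).
Repeated addition: build up to 7P.
2P: tangent at (12, 7): λ = (3·12² + 7)/(2·7) ≡ 14/14. 14⁻¹ ≡ 11 (mod 17), so λ ≡ 14·11 ≡ 1.
  x = λ² - 12 - 12 = 1 - 24 ≡ 11; y = λ·(12 - 11) - 7 ≡ 11. → (11, 11)
3P: (11, 11) + (12, 7). λ = (7 - 11)/(12 - 11) ≡ 13/1 mod 17. 1⁻¹ ≡ 1 (mod 17), so λ ≡ 13.
  x = λ² - 11 - 12 = 169 - 23 ≡ 10; y = λ·(11 - 10) - 11 ≡ 2. → (10, 2)
4P: (10, 2) + (12, 7). λ = (7 - 2)/(12 - 10) ≡ 5/2 mod 17. 2⁻¹ ≡ 9 (mod 17), so λ ≡ 11.
  x = λ² - 10 - 12 = 121 - 22 ≡ 14; y = λ·(10 - 14) - 2 ≡ 5. → (14, 5)
5P: (14, 5) + (12, 7). λ = (7 - 5)/(12 - 14) ≡ 2/15 mod 17. 15⁻¹ ≡ 8 (mod 17) since 15·8 = 120 ≡ 1, so λ ≡ 16.
  x = λ² - 14 - 12 = 256 - 26 ≡ 9; y = λ·(14 - 9) - 5 ≡ 7. → (9, 7)
6P: (9, 7) + (12, 7). λ = (7 - 7)/(12 - 9) ≡ 0/3 mod 17. 3⁻¹ ≡ 6 (mod 17), so λ ≡ 0.
  x = λ² - 9 - 12 = 0 - 21 ≡ 13; y = λ·(9 - 13) - 7 ≡ 10. → (13, 10)
7P: (13, 10) + (12, 7). λ = (7 - 10)/(12 - 13) ≡ 14/16 mod 17. 16⁻¹ ≡ 16 (mod 17) since 16·16 = 256 ≡ 1, so λ ≡ 3.
  x = λ² - 13 - 12 = 9 - 25 ≡ 1; y = λ·(13 - 1) - 10 ≡ 9. → (1, 9)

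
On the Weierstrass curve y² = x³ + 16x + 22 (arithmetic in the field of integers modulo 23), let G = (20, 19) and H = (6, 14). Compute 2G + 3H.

First 2G:
Repeated addition: build up to 2G.
2G: tangent at (20, 19): λ = (3·20² + 16)/(2·19) ≡ 20/15. 15⁻¹ ≡ 20 (mod 23), so λ ≡ 20·20 ≡ 9.
  x = λ² - 20 - 20 = 81 - 40 ≡ 18; y = λ·(20 - 18) - 19 ≡ 22. → (18, 22)
2G = (18, 22).
Next 3H:
Repeated addition: build up to 3H.
2H: tangent at (6, 14): λ = (3·6² + 16)/(2·14) ≡ 9/5. 5⁻¹ ≡ 14 (mod 23) since 5·14 = 70 ≡ 1, so λ ≡ 9·14 ≡ 11.
  x = λ² - 6 - 6 = 121 - 12 ≡ 17; y = λ·(6 - 17) - 14 ≡ 3. → (17, 3)
3H: (17, 3) + (6, 14). λ = (14 - 3)/(6 - 17) ≡ 11/12 mod 23. 12⁻¹ ≡ 2 (mod 23) since 12·2 = 24 ≡ 1, so λ ≡ 22.
  x = λ² - 17 - 6 = 484 - 23 ≡ 1; y = λ·(17 - 1) - 3 ≡ 4. → (1, 4)
3H = (1, 4).
Finally 2G + 3H:
(18, 22) + (1, 4). λ = (4 - 22)/(1 - 18) ≡ 5/6 mod 23. 6⁻¹ ≡ 4 (mod 23), so λ ≡ 20.
  x = λ² - 18 - 1 = 400 - 19 ≡ 13; y = λ·(18 - 13) - 22 ≡ 9. → (13, 9)

(13, 9)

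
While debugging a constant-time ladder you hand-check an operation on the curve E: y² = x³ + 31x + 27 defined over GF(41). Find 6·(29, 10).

Write Q = (29, 10).
Repeated addition: build up to 6Q.
2Q: tangent at (29, 10): λ = (3·29² + 31)/(2·10) ≡ 12/20. 20⁻¹ ≡ 39 (mod 41) since 20·39 = 780 ≡ 1, so λ ≡ 12·39 ≡ 17.
  x = λ² - 29 - 29 = 289 - 58 ≡ 26; y = λ·(29 - 26) - 10 ≡ 0. → (26, 0)
3Q: (26, 0) + (29, 10). λ = (10 - 0)/(29 - 26) ≡ 10/3 mod 41. 3⁻¹ ≡ 14 (mod 41) since 3·14 = 42 ≡ 1, so λ ≡ 17.
  x = λ² - 26 - 29 = 289 - 55 ≡ 29; y = λ·(26 - 29) - 0 ≡ 31. → (29, 31)
4Q: (29, 31) + (29, 10): same x and y₁ ≡ -y₂, so the sum is 𝒪.
5Q: 𝒪 + (29, 10) = (29, 10) (identity).
6Q: tangent at (29, 10): λ = (3·29² + 31)/(2·10) ≡ 12/20. 20⁻¹ ≡ 39 (mod 41), so λ ≡ 12·39 ≡ 17.
  x = λ² - 29 - 29 = 289 - 58 ≡ 26; y = λ·(29 - 26) - 10 ≡ 0. → (26, 0)

(26, 0)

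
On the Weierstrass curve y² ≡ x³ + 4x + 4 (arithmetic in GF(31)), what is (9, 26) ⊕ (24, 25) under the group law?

(2, 19)

(9, 26) + (24, 25). λ = (25 - 26)/(24 - 9) ≡ 30/15 mod 31. 15⁻¹ ≡ 29 (mod 31), so λ ≡ 2.
  x = λ² - 9 - 24 = 4 - 33 ≡ 2; y = λ·(9 - 2) - 26 ≡ 19. → (2, 19)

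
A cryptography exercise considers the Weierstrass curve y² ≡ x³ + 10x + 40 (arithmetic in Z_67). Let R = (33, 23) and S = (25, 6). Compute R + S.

(2, 1)

(33, 23) + (25, 6). λ = (6 - 23)/(25 - 33) ≡ 50/59 mod 67. 59⁻¹ ≡ 25 (mod 67), so λ ≡ 44.
  x = λ² - 33 - 25 = 1936 - 58 ≡ 2; y = λ·(33 - 2) - 23 ≡ 1. → (2, 1)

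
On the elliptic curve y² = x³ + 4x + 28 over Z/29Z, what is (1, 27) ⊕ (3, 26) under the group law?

(18, 25)

(1, 27) + (3, 26). λ = (26 - 27)/(3 - 1) ≡ 28/2 mod 29. 2⁻¹ ≡ 15 (mod 29) since 2·15 = 30 ≡ 1, so λ ≡ 14.
  x = λ² - 1 - 3 = 196 - 4 ≡ 18; y = λ·(1 - 18) - 27 ≡ 25. → (18, 25)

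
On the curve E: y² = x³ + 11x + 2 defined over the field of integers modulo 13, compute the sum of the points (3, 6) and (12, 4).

(8, 11)

(3, 6) + (12, 4). λ = (4 - 6)/(12 - 3) ≡ 11/9 mod 13. 9⁻¹ ≡ 3 (mod 13), so λ ≡ 7.
  x = λ² - 3 - 12 = 49 - 15 ≡ 8; y = λ·(3 - 8) - 6 ≡ 11. → (8, 11)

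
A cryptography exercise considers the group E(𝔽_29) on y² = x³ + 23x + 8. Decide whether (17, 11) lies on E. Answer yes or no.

y² = 11² ≡ 5; x³ + 23x + 8 = 5312 ≡ 5 (mod 29). 5 = 5.

yes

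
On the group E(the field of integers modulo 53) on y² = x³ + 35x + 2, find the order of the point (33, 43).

4

2P: tangent at (33, 43): λ = (3·33² + 35)/(2·43) ≡ 16/33. 33⁻¹ ≡ 45 (mod 53), so λ ≡ 16·45 ≡ 31.
  x = λ² - 33 - 33 = 961 - 66 ≡ 47; y = λ·(33 - 47) - 43 ≡ 0. → (47, 0)
3P: (47, 0) + (33, 43). λ = (43 - 0)/(33 - 47) ≡ 43/39 mod 53. 39⁻¹ ≡ 34 (mod 53), so λ ≡ 31.
  x = λ² - 47 - 33 = 961 - 80 ≡ 33; y = λ·(47 - 33) - 0 ≡ 10. → (33, 10)
4P: (33, 10) + (33, 43): same x and y₁ ≡ -y₂, so the sum is the point at infinity.
4P = the point at infinity, so the order is 4.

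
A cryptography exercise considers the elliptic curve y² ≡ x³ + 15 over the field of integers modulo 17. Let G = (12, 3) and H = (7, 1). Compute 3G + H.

(9, 8)

First 3G:
Repeated addition: build up to 3G.
2G: tangent at (12, 3): λ = (3·12² + 0)/(2·3) ≡ 7/6. 6⁻¹ ≡ 3 (mod 17) since 6·3 = 18 ≡ 1, so λ ≡ 7·3 ≡ 4.
  x = λ² - 12 - 12 = 16 - 24 ≡ 9; y = λ·(12 - 9) - 3 ≡ 9. → (9, 9)
3G: (9, 9) + (12, 3). λ = (3 - 9)/(12 - 9) ≡ 11/3 mod 17. 3⁻¹ ≡ 6 (mod 17) since 3·6 = 18 ≡ 1, so λ ≡ 15.
  x = λ² - 9 - 12 = 225 - 21 ≡ 0; y = λ·(9 - 0) - 9 ≡ 7. → (0, 7)
3G = (0, 7).
Finally 3G + H:
(0, 7) + (7, 1). λ = (1 - 7)/(7 - 0) ≡ 11/7 mod 17. 7⁻¹ ≡ 5 (mod 17) since 7·5 = 35 ≡ 1, so λ ≡ 4.
  x = λ² - 0 - 7 = 16 - 7 ≡ 9; y = λ·(0 - 9) - 7 ≡ 8. → (9, 8)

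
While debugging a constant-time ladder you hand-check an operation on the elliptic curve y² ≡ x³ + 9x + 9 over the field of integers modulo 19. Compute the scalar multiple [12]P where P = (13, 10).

O

Double-and-add on 12 = (1100)₂. Start with P = (13, 10) for the leading 1-bit.
double: tangent at (13, 10): λ = (3·13² + 9)/(2·10) ≡ 3/1. 1⁻¹ ≡ 1 (mod 19) since 1·1 = 1 ≡ 1, so λ ≡ 3·1 ≡ 3.
  x = λ² - 13 - 13 = 9 - 26 ≡ 2; y = λ·(13 - 2) - 10 ≡ 4. → (2, 4)
add P: (2, 4) + (13, 10). λ = (10 - 4)/(13 - 2) ≡ 6/11 mod 19. 11⁻¹ ≡ 7 (mod 19) since 11·7 = 77 ≡ 1, so λ ≡ 4.
  x = λ² - 2 - 13 = 16 - 15 ≡ 1; y = λ·(2 - 1) - 4 ≡ 0. → (1, 0)
double: (1, 0) + (1, 0): same x and y₁ ≡ -y₂, so the sum is 𝒪.
double: 𝒪 + 𝒪 = 𝒪 (identity).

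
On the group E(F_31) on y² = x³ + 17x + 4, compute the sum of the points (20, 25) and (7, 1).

(20, 25) + (7, 1). λ = (1 - 25)/(7 - 20) ≡ 7/18 mod 31. 18⁻¹ ≡ 19 (mod 31) since 18·19 = 342 ≡ 1, so λ ≡ 9.
  x = λ² - 20 - 7 = 81 - 27 ≡ 23; y = λ·(20 - 23) - 25 ≡ 10. → (23, 10)

(23, 10)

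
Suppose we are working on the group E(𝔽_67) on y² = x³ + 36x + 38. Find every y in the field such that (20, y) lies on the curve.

none

x³ + 36x + 38 = 8758 ≡ 48 (mod 67).
48 is a non-residue mod 67; no y exists.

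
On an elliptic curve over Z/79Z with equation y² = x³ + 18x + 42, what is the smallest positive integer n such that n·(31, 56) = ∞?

9

2P: tangent at (31, 56): λ = (3·31² + 18)/(2·56) ≡ 57/33. 33⁻¹ ≡ 12 (mod 79), so λ ≡ 57·12 ≡ 52.
  x = λ² - 31 - 31 = 2704 - 62 ≡ 35; y = λ·(31 - 35) - 56 ≡ 52. → (35, 52)
3P: (35, 52) + (31, 56). λ = (56 - 52)/(31 - 35) ≡ 4/75 mod 79. 75⁻¹ ≡ 59 (mod 79), so λ ≡ 78.
  x = λ² - 35 - 31 = 6084 - 66 ≡ 14; y = λ·(35 - 14) - 52 ≡ 6. → (14, 6)
4P: (14, 6) + (31, 56). λ = (56 - 6)/(31 - 14) ≡ 50/17 mod 79. 17⁻¹ ≡ 14 (mod 79), so λ ≡ 68.
  x = λ² - 14 - 31 = 4624 - 45 ≡ 76; y = λ·(14 - 76) - 6 ≡ 44. → (76, 44)
5P: (76, 44) + (31, 56). λ = (56 - 44)/(31 - 76) ≡ 12/34 mod 79. 34⁻¹ ≡ 7 (mod 79) since 34·7 = 238 ≡ 1, so λ ≡ 5.
  x = λ² - 76 - 31 = 25 - 107 ≡ 76; y = λ·(76 - 76) - 44 ≡ 35. → (76, 35)
6P: (76, 35) + (31, 56). λ = (56 - 35)/(31 - 76) ≡ 21/34 mod 79. 34⁻¹ ≡ 7 (mod 79), so λ ≡ 68.
  x = λ² - 76 - 31 = 4624 - 107 ≡ 14; y = λ·(76 - 14) - 35 ≡ 73. → (14, 73)
7P: (14, 73) + (31, 56). λ = (56 - 73)/(31 - 14) ≡ 62/17 mod 79. 17⁻¹ ≡ 14 (mod 79), so λ ≡ 78.
  x = λ² - 14 - 31 = 6084 - 45 ≡ 35; y = λ·(14 - 35) - 73 ≡ 27. → (35, 27)
8P: (35, 27) + (31, 56). λ = (56 - 27)/(31 - 35) ≡ 29/75 mod 79. 75⁻¹ ≡ 59 (mod 79), so λ ≡ 52.
  x = λ² - 35 - 31 = 2704 - 66 ≡ 31; y = λ·(35 - 31) - 27 ≡ 23. → (31, 23)
9P: (31, 23) + (31, 56): same x and y₁ ≡ -y₂, so the sum is ∞.
9P = ∞, so the order is 9.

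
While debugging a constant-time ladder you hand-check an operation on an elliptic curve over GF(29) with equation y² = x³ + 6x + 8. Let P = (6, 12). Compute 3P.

(16, 16)

Repeated addition: build up to 3P.
2P: tangent at (6, 12): λ = (3·6² + 6)/(2·12) ≡ 27/24. 24⁻¹ ≡ 23 (mod 29), so λ ≡ 27·23 ≡ 12.
  x = λ² - 6 - 6 = 144 - 12 ≡ 16; y = λ·(6 - 16) - 12 ≡ 13. → (16, 13)
3P: (16, 13) + (6, 12). λ = (12 - 13)/(6 - 16) ≡ 28/19 mod 29. 19⁻¹ ≡ 26 (mod 29), so λ ≡ 3.
  x = λ² - 16 - 6 = 9 - 22 ≡ 16; y = λ·(16 - 16) - 13 ≡ 16. → (16, 16)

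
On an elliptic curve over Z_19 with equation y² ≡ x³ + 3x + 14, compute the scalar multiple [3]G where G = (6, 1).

Repeated addition: build up to 3G.
2G: tangent at (6, 1): λ = (3·6² + 3)/(2·1) ≡ 16/2. 2⁻¹ ≡ 10 (mod 19), so λ ≡ 16·10 ≡ 8.
  x = λ² - 6 - 6 = 64 - 12 ≡ 14; y = λ·(6 - 14) - 1 ≡ 11. → (14, 11)
3G: (14, 11) + (6, 1). λ = (1 - 11)/(6 - 14) ≡ 9/11 mod 19. 11⁻¹ ≡ 7 (mod 19) since 11·7 = 77 ≡ 1, so λ ≡ 6.
  x = λ² - 14 - 6 = 36 - 20 ≡ 16; y = λ·(14 - 16) - 11 ≡ 15. → (16, 15)

(16, 15)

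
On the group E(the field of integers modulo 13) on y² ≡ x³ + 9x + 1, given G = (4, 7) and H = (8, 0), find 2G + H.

(0, 1)

First 2G:
Repeated addition: build up to 2G.
2G: tangent at (4, 7): λ = (3·4² + 9)/(2·7) ≡ 5/1. 1⁻¹ ≡ 1 (mod 13), so λ ≡ 5·1 ≡ 5.
  x = λ² - 4 - 4 = 25 - 8 ≡ 4; y = λ·(4 - 4) - 7 ≡ 6. → (4, 6)
2G = (4, 6).
Finally 2G + H:
(4, 6) + (8, 0). λ = (0 - 6)/(8 - 4) ≡ 7/4 mod 13. 4⁻¹ ≡ 10 (mod 13) since 4·10 = 40 ≡ 1, so λ ≡ 5.
  x = λ² - 4 - 8 = 25 - 12 ≡ 0; y = λ·(4 - 0) - 6 ≡ 1. → (0, 1)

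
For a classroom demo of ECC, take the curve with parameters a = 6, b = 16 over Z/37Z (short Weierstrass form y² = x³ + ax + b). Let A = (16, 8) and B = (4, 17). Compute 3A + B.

(4, 20)

First 3A:
Repeated addition: build up to 3A.
2A: tangent at (16, 8): λ = (3·16² + 6)/(2·8) ≡ 34/16. 16⁻¹ ≡ 7 (mod 37) since 16·7 = 112 ≡ 1, so λ ≡ 34·7 ≡ 16.
  x = λ² - 16 - 16 = 256 - 32 ≡ 2; y = λ·(16 - 2) - 8 ≡ 31. → (2, 31)
3A: (2, 31) + (16, 8). λ = (8 - 31)/(16 - 2) ≡ 14/14 mod 37. 14⁻¹ ≡ 8 (mod 37), so λ ≡ 1.
  x = λ² - 2 - 16 = 1 - 18 ≡ 20; y = λ·(2 - 20) - 31 ≡ 25. → (20, 25)
3A = (20, 25).
Finally 3A + B:
(20, 25) + (4, 17). λ = (17 - 25)/(4 - 20) ≡ 29/21 mod 37. 21⁻¹ ≡ 30 (mod 37) since 21·30 = 630 ≡ 1, so λ ≡ 19.
  x = λ² - 20 - 4 = 361 - 24 ≡ 4; y = λ·(20 - 4) - 25 ≡ 20. → (4, 20)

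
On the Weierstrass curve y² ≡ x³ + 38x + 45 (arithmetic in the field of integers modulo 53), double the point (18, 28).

(18, 25)

tangent at (18, 28): λ = (3·18² + 38)/(2·28) ≡ 3/3. 3⁻¹ ≡ 18 (mod 53) since 3·18 = 54 ≡ 1, so λ ≡ 3·18 ≡ 1.
  x = λ² - 18 - 18 = 1 - 36 ≡ 18; y = λ·(18 - 18) - 28 ≡ 25. → (18, 25)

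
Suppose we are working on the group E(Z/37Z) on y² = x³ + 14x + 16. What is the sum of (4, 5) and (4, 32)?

The two points share x = 4 and their y-coordinates satisfy 5 + 32 ≡ 0 (mod 37), so they are inverses. Their sum is O.

O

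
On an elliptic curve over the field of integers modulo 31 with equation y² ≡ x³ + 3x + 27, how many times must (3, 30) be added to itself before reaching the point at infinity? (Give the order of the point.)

2P: tangent at (3, 30): λ = (3·3² + 3)/(2·30) ≡ 30/29. 29⁻¹ ≡ 15 (mod 31) since 29·15 = 435 ≡ 1, so λ ≡ 30·15 ≡ 16.
  x = λ² - 3 - 3 = 256 - 6 ≡ 2; y = λ·(3 - 2) - 30 ≡ 17. → (2, 17)
3P: (2, 17) + (3, 30). λ = (30 - 17)/(3 - 2) ≡ 13/1 mod 31. 1⁻¹ ≡ 1 (mod 31), so λ ≡ 13.
  x = λ² - 2 - 3 = 169 - 5 ≡ 9; y = λ·(2 - 9) - 17 ≡ 16. → (9, 16)
4P: (9, 16) + (3, 30). λ = (30 - 16)/(3 - 9) ≡ 14/25 mod 31. 25⁻¹ ≡ 5 (mod 31), so λ ≡ 8.
  x = λ² - 9 - 3 = 64 - 12 ≡ 21; y = λ·(9 - 21) - 16 ≡ 12. → (21, 12)
5P: (21, 12) + (3, 30). λ = (30 - 12)/(3 - 21) ≡ 18/13 mod 31. 13⁻¹ ≡ 12 (mod 31) since 13·12 = 156 ≡ 1, so λ ≡ 30.
  x = λ² - 21 - 3 = 900 - 24 ≡ 8; y = λ·(21 - 8) - 12 ≡ 6. → (8, 6)
6P: (8, 6) + (3, 30). λ = (30 - 6)/(3 - 8) ≡ 24/26 mod 31. 26⁻¹ ≡ 6 (mod 31), so λ ≡ 20.
  x = λ² - 8 - 3 = 400 - 11 ≡ 17; y = λ·(8 - 17) - 6 ≡ 0. → (17, 0)
7P: (17, 0) + (3, 30). λ = (30 - 0)/(3 - 17) ≡ 30/17 mod 31. 17⁻¹ ≡ 11 (mod 31), so λ ≡ 20.
  x = λ² - 17 - 3 = 400 - 20 ≡ 8; y = λ·(17 - 8) - 0 ≡ 25. → (8, 25)
8P: (8, 25) + (3, 30). λ = (30 - 25)/(3 - 8) ≡ 5/26 mod 31. 26⁻¹ ≡ 6 (mod 31), so λ ≡ 30.
  x = λ² - 8 - 3 = 900 - 11 ≡ 21; y = λ·(8 - 21) - 25 ≡ 19. → (21, 19)
9P: (21, 19) + (3, 30). λ = (30 - 19)/(3 - 21) ≡ 11/13 mod 31. 13⁻¹ ≡ 12 (mod 31), so λ ≡ 8.
  x = λ² - 21 - 3 = 64 - 24 ≡ 9; y = λ·(21 - 9) - 19 ≡ 15. → (9, 15)
10P: (9, 15) + (3, 30). λ = (30 - 15)/(3 - 9) ≡ 15/25 mod 31. 25⁻¹ ≡ 5 (mod 31), so λ ≡ 13.
  x = λ² - 9 - 3 = 169 - 12 ≡ 2; y = λ·(9 - 2) - 15 ≡ 14. → (2, 14)
11P: (2, 14) + (3, 30). λ = (30 - 14)/(3 - 2) ≡ 16/1 mod 31. 1⁻¹ ≡ 1 (mod 31), so λ ≡ 16.
  x = λ² - 2 - 3 = 256 - 5 ≡ 3; y = λ·(2 - 3) - 14 ≡ 1. → (3, 1)
12P: (3, 1) + (3, 30): same x and y₁ ≡ -y₂, so the sum is the point at infinity.
12P = the point at infinity, so the order is 12.

12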